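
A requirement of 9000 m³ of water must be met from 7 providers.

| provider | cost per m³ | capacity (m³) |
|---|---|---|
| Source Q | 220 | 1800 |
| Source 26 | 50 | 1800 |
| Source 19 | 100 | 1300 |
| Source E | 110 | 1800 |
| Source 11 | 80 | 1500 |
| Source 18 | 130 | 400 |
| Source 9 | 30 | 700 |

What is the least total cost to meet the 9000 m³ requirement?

941000

Fill from the cheapest provider first.
Take 700 from Source 9 at 30 → need 8300 more.
Source 26 (50): use full 1800 → 6500 m³ to go.
Source 11 at 80: take all 1500 m³ → 5000 still needed.
Take 1300 from Source 19 at 100 → need 3700 more.
Take 1800 from Source E at 110 → need 1900 more.
Source 18 at 130: take all 400 m³ → 1500 still needed.
Take 1500 from Source Q at 220 to finish.
Cost = 700×30 + 1800×50 + 1500×80 + 1300×100 + 1800×110 + 400×130 + 1500×220 = 941000.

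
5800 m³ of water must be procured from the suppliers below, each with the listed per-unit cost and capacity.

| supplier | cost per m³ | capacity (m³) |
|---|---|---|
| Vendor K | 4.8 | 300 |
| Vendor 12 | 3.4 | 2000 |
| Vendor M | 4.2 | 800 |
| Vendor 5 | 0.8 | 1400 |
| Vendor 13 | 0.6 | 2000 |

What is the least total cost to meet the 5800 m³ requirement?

10800

Cheapest first:
Vendor 13 at 0.6: take all 2000 m³ ; 3800 still needed.
Vendor 5 at 0.8: take all 1400 m³ ; 2400 still needed.
Take 2000 from Vendor 12 at 3.4 ; need 400 more.
Vendor M at 4.2: take 400 of its 800 ; requirement met.
Vendor K: unused.
Cost = 2000×0.6 + 1400×0.8 + 2000×3.4 + 400×4.2 = 10800.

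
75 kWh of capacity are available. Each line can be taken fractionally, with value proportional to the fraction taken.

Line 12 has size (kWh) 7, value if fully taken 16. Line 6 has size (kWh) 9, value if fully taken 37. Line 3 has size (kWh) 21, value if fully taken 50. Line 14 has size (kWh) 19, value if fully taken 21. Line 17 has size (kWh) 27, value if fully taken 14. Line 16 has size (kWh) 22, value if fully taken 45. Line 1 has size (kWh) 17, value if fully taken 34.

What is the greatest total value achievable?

180

Best value per unit of size first: Line 6 37/9≈4.11, Line 3 50/21≈2.38, Line 12 16/7≈2.29, Line 16 45/22≈2.05, Line 1 34/17≈2, Line 14 21/19≈1.11, Line 17 14/27≈0.519.
Line 6: take in full, 9 kWh for value 37 → 66 left.
Take all of Line 3 (21 kWh, value 50) → 45 kWh left.
Line 12: take in full, 7 kWh for value 16 → 38 left.
Line 16: take in full, 22 kWh for value 45 → 16 left.
Only 16 kWh remain; take 16/17 of Line 1 for value 34×16/17 = 32.
Total value = 180.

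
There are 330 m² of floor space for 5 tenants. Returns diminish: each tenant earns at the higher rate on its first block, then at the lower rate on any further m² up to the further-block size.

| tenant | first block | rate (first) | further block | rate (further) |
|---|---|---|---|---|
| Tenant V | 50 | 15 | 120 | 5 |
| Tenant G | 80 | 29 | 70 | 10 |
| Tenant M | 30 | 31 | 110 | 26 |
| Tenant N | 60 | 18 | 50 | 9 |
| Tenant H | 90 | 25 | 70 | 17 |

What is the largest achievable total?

Rank every tier by rate: Tenant M/tier1 31 > Tenant G/tier1 29 > Tenant M/tier2 26 > Tenant H/tier1 25 > Tenant N/tier1 18 > Tenant H/tier2 17 > Tenant V/tier1 15 > Tenant G/tier2 10 > Tenant N/tier2 9 > Tenant V/tier2 5.
Tenant M/tier1 (31): +30 — 300 left.
Tenant G/tier1 (29): +80 — 220 left.
Fill Tenant M tier2 block (110 at 26) — 110 left.
Tenant H tier1 at 25: fill all 90 — 20 left.
Tenant N/tier1: +20 of 60 at 18; pool empty.
Total = 31×30 + 29×80 + 26×110 + 25×90 + 18×20 = 8720.

8720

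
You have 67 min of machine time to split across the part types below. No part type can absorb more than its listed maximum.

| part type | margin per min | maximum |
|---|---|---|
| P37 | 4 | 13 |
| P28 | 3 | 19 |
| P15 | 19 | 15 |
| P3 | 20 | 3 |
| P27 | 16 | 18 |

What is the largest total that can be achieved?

Order the part types by margin per min: P3 20 > P15 19 > P27 16 > P37 4 > P28 3.
P3 takes 3 to reach its cap of 3 → 64 left.
P15: +15 to 15 (cap) → 49 left.
P27: +18 to 18 (cap) → 31 left.
P37: +13 to 13 (cap) → 18 left.
P28 has room for 19 but only 18 remain, so it gets 18.
Total = 4×13 + 3×18 + 19×15 + 20×3 + 16×18 = 739.

739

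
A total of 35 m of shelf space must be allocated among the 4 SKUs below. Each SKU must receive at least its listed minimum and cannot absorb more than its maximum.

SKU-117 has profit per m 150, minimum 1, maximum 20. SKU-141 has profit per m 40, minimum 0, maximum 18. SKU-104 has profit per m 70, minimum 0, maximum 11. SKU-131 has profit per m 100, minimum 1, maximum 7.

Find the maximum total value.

4260

Meeting every minimum uses 1+0+0+1 = 2 m, leaving 33.
Highest profit per m first: SKU-117 150 > SKU-131 100 > SKU-104 70 > SKU-141 40.
SKU-117 takes 19 more to reach its cap of 20 → 14 left.
SKU-131 takes 6 more to reach its cap of 7 → 8 left.
SKU-104 has room for 11 more but only 8 remain, so it gets 8.
Total = 150×20 + 70×8 + 100×7 = 4260.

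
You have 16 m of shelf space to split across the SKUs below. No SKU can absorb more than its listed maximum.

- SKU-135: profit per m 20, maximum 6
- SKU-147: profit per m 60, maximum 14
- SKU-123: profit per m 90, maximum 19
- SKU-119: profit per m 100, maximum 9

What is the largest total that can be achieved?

1530

Highest profit per m first: SKU-119 100 > SKU-123 90 > SKU-147 60 > SKU-135 20.
SKU-119: +9 to 9 (cap) — 7 left.
SKU-123: +7 (room for 19) → 7. Pool exhausted.
Total = 90×7 + 100×9 = 1530.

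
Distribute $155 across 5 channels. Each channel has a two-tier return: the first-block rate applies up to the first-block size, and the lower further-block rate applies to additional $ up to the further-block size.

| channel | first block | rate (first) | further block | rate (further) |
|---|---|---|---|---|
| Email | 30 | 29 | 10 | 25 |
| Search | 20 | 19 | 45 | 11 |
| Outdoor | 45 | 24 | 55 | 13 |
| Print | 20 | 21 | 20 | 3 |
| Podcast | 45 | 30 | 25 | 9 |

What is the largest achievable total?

4065

Rank every tier by rate: Podcast/T1 30 > Email/T1 29 > Email/T2 25 > Outdoor/T1 24 > Print/T1 21 > Search/T1 19 > Outdoor/T2 13 > Search/T2 11 > Podcast/T2 9 > Print/T2 3.
Fill Podcast T1 block (45 at 30) ; 110 left.
Fill Email T1 block (30 at 29) ; 80 left.
Email/T2 (25): +10 ; 70 left.
Fill Outdoor T1 block (45 at 24) ; 25 left.
Fill Print T1 block (20 at 21) ; 5 left.
Search T1 at 19: only 5 left, fill 5.
Total = 30×45 + 29×30 + 25×10 + 24×45 + 21×20 + 19×5 = 4065.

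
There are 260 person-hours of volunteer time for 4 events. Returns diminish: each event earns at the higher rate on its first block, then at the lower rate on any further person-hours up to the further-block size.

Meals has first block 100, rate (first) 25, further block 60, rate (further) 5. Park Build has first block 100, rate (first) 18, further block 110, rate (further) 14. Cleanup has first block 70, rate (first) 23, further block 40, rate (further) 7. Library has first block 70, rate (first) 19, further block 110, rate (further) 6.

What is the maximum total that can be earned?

5800

Order all 8 blocks by rate: Meals/T1 25 > Cleanup/T1 23 > Library/T1 19 > Park Build/T1 18 > Park Build/T2 14 > Cleanup/T2 7 > Library/T2 6 > Meals/T2 5.
Meals T1 at 25: fill all 100 — 160 left.
Fill Cleanup T1 block (70 at 23) — 90 left.
Fill Library T1 block (70 at 19) — 20 left.
20 remain; put them into Park Build T1 at 18.
Total = 25×100 + 23×70 + 19×70 + 18×20 = 5800.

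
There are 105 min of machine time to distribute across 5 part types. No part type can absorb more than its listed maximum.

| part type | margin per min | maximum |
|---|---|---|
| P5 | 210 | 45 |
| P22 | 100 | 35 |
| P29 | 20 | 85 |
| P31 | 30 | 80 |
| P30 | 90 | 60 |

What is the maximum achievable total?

Rank by margin per min: P5 210 > P22 100 > P30 90 > P31 30 > P29 20.
Give P5 45 to hit its cap of 45 ; 60 left.
P22: +35 to 35 (cap) ; 25 left.
P30 has room for 60 but only 25 remain, so it gets 25.
Total = 210×45 + 100×35 + 90×25 = 15200.

15200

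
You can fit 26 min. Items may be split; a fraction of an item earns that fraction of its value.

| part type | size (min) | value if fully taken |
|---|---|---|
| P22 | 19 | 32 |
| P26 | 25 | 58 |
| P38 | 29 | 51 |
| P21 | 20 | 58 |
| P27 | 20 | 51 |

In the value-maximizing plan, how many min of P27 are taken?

6

Best value per unit of size first: P21 58/20≈2.9, P27 51/20≈2.55, P26 58/25≈2.32, P38 51/29≈1.76, P22 32/19≈1.68.
All 20 min of P21 fit (value 58) ; 6 remain.
6 min left: a 6/20 share of P27 gives 51×6/20 = 15.3.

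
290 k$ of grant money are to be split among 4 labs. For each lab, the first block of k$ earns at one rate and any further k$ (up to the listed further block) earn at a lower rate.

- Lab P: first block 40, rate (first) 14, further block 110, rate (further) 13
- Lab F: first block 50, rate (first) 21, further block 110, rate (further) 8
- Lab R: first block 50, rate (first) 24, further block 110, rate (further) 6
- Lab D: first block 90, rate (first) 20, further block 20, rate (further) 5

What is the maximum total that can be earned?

5390

Treat each block as its own option and order by rate: Lab R/first 24 > Lab F/first 21 > Lab D/first 20 > Lab P/first 14 > Lab P/second 13 > Lab F/second 8 > Lab R/second 6 > Lab D/second 5.
Lab R first at 24: fill all 50 → 240 left.
Fill Lab F first block (50 at 21) → 190 left.
Lab D/first (20): +90 → 100 left.
Fill Lab P first block (40 at 14) → 60 left.
60 remain; put them into Lab P second at 13.
Total = 24×50 + 21×50 + 20×90 + 14×40 + 13×60 = 5390.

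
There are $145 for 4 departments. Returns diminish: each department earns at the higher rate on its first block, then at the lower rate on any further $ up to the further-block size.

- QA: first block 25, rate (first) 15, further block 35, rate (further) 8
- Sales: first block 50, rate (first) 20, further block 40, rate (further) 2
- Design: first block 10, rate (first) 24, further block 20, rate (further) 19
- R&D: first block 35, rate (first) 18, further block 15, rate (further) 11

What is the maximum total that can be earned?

2680

Rank every tier by rate: Design/T1 24 > Sales/T1 20 > Design/T2 19 > R&D/T1 18 > QA/T1 15 > R&D/T2 11 > QA/T2 8 > Sales/T2 2.
Design T1 at 24: fill all 10 — 135 left.
Sales T1 at 20: fill all 50 — 85 left.
Fill Design T2 block (20 at 19) — 65 left.
R&D/T1 (18): +35 — 30 left.
Fill QA T1 block (25 at 15) — 5 left.
R&D/T2: +5 of 15 at 11; pool empty.
Total = 24×10 + 20×50 + 19×20 + 18×35 + 15×25 + 11×5 = 2680.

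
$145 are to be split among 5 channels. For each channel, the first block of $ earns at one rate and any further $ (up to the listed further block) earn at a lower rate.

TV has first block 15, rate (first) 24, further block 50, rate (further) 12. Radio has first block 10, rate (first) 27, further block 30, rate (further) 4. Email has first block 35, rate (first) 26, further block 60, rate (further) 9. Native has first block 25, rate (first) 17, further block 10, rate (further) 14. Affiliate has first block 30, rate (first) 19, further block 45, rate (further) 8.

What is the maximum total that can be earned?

Order all 10 blocks by rate: Radio/tier1 27 > Email/tier1 26 > TV/tier1 24 > Affiliate/tier1 19 > Native/tier1 17 > Native/tier2 14 > TV/tier2 12 > Email/tier2 9 > Affiliate/tier2 8 > Radio/tier2 4.
Fill Radio tier1 block (10 at 27) → 135 left.
Email/tier1 (26): +35 → 100 left.
TV tier1 at 24: fill all 15 → 85 left.
Affiliate/tier1 (19): +30 → 55 left.
Native tier1 at 17: fill all 25 → 30 left.
Fill Native tier2 block (10 at 14) → 20 left.
20 remain; put them into TV tier2 at 12.
Total = 27×10 + 26×35 + 24×15 + 19×30 + 17×25 + 14×10 + 12×20 = 2915.

2915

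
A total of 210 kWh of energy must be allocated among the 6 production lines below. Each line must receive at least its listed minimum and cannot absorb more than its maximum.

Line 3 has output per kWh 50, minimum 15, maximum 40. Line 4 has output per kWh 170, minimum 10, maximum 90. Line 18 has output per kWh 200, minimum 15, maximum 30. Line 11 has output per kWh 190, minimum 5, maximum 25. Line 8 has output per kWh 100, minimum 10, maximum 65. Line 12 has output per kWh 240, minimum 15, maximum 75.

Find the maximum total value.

Meeting every minimum uses 15+10+15+5+10+15 = 70 kWh, leaving 140.
Rank by output per kWh: Line 12 240 > Line 18 200 > Line 11 190 > Line 4 170 > Line 8 100 > Line 3 50.
Give Line 12 60 more to hit its cap of 75 ; 80 left.
Line 18: +15 to 30 (cap) ; 65 left.
Give Line 11 20 more to hit its cap of 25 ; 45 left.
Line 4: +45 (room for 80) → 55. Pool exhausted.
Total = 50×15 + 170×55 + 200×30 + 190×25 + 100×10 + 240×75 = 39850.

39850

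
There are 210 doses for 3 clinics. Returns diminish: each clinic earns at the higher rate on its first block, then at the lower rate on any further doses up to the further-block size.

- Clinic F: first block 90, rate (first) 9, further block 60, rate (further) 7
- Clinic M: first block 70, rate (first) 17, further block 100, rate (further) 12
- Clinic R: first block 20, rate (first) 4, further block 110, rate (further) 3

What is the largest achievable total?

2750

Order all 6 blocks by rate: Clinic M/T1 17 > Clinic M/T2 12 > Clinic F/T1 9 > Clinic F/T2 7 > Clinic R/T1 4 > Clinic R/T2 3.
Fill Clinic M T1 block (70 at 17) — 140 left.
Clinic M T2 at 12: fill all 100 — 40 left.
Clinic F T1 at 9: only 40 left, fill 40.
Total = 17×70 + 12×100 + 9×40 = 2750.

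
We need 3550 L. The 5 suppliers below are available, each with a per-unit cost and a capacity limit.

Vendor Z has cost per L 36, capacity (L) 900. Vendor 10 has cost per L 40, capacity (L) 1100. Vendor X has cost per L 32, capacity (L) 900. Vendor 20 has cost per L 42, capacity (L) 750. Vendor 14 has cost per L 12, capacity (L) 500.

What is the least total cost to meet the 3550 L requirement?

Cheapest first:
Take 500 from Vendor 14 at 12 ; need 3050 more.
Vendor X at 32: take all 900 L ; 2150 still needed.
Vendor Z (36): use full 900 ; 1250 L to go.
Vendor 10 at 40: take all 1100 L ; 150 still needed.
Take 150 from Vendor 20 at 42 to finish.
Cost = 500×12 + 900×32 + 900×36 + 1100×40 + 150×42 = 117500.

117500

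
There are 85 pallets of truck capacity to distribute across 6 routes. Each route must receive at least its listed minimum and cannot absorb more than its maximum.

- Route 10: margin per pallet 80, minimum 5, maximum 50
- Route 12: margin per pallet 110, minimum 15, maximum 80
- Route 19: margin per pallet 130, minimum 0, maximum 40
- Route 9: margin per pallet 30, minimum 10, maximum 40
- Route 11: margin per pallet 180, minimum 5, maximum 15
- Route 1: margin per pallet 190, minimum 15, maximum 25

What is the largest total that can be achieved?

Meeting every minimum uses 5+15+0+10+5+15 = 50 pallets, leaving 35.
Highest margin per pallet first: Route 1 190 > Route 11 180 > Route 19 130 > Route 12 110 > Route 10 80 > Route 9 30.
Route 1: +10 to 25 (cap) ; 25 left.
Route 11: +10 to 15 (cap) ; 15 left.
Route 19 has room for 40 more but only 15 remain, so it gets 15.
Total = 80×5 + 110×15 + 130×15 + 30×10 + 180×15 + 190×25 = 11750.

11750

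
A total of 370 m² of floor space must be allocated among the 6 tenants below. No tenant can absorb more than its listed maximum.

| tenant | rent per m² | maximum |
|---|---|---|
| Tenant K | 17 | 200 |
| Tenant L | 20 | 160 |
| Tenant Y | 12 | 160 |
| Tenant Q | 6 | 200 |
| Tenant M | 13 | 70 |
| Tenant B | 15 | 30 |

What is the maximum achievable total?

Highest rent per m² first: Tenant L 20 > Tenant K 17 > Tenant B 15 > Tenant M 13 > Tenant Y 12 > Tenant Q 6.
Tenant L: +160 to 160 (cap) → 210 left.
Give Tenant K 200 to hit its cap of 200 → 10 left.
Tenant B: +10 (room for 30) → 10. Pool exhausted.
Total = 17×200 + 20×160 + 15×10 = 6750.

6750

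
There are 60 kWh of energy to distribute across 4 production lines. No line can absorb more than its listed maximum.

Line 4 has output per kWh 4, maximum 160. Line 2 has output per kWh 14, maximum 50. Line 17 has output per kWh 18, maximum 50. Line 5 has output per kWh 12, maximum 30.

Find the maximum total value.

Order the production lines by output per kWh: Line 17 18 > Line 2 14 > Line 5 12 > Line 4 4.
Line 17 takes 50 to reach its cap of 50 — 10 left.
Line 2 has room for 50 but only 10 remain, so it gets 10.
Total = 14×10 + 18×50 = 1040.

1040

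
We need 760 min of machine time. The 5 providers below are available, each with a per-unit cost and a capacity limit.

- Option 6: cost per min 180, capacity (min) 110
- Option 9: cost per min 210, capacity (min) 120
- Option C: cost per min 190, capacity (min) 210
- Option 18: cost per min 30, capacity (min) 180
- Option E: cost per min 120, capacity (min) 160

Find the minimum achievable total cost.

Use providers in increasing cost order.
Option 18 (30): use full 180 ; 580 min to go.
Option E at 120: take all 160 min ; 420 still needed.
Option 6 (180): use full 110 ; 310 min to go.
Option C at 190: take all 210 min ; 100 still needed.
Take 100 from Option 9 at 210 to finish.
Cost = 180×30 + 160×120 + 110×180 + 210×190 + 100×210 = 105300.

105300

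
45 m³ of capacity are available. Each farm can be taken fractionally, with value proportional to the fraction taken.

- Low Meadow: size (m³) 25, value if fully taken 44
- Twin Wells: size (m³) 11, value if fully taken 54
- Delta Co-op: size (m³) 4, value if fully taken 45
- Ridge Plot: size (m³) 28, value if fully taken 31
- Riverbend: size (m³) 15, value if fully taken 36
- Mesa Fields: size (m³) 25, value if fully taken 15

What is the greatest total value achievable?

Rank by value-to-size ratio: Delta Co-op 45/4≈11.2, Twin Wells 54/11≈4.91, Riverbend 36/15≈2.4, Low Meadow 44/25≈1.76, Ridge Plot 31/28≈1.11, Mesa Fields 15/25≈0.6.
Take all of Delta Co-op (4 m³, value 45) → 41 m³ left.
All 11 m³ of Twin Wells fit (value 54) → 30 remain.
Riverbend: take in full, 15 m³ for value 36 → 15 left.
Only 15 m³ remain; take 15/25 of Low Meadow for value 44×15/25 = 26.4.
Total value = 161.4.

161.4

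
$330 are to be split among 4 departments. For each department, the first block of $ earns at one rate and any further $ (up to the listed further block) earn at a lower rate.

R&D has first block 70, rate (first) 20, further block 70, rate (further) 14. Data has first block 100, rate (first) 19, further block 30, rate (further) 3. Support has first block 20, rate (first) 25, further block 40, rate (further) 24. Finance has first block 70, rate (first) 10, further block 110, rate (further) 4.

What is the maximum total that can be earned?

Order all 8 blocks by rate: Support/tier1 25 > Support/tier2 24 > R&D/tier1 20 > Data/tier1 19 > R&D/tier2 14 > Finance/tier1 10 > Finance/tier2 4 > Data/tier2 3.
Fill Support tier1 block (20 at 25) → 310 left.
Support tier2 at 24: fill all 40 → 270 left.
R&D/tier1 (20): +70 → 200 left.
Fill Data tier1 block (100 at 19) → 100 left.
Fill R&D tier2 block (70 at 14) → 30 left.
Finance/tier1: +30 of 70 at 10; pool empty.
Total = 25×20 + 24×40 + 20×70 + 19×100 + 14×70 + 10×30 = 6040.

6040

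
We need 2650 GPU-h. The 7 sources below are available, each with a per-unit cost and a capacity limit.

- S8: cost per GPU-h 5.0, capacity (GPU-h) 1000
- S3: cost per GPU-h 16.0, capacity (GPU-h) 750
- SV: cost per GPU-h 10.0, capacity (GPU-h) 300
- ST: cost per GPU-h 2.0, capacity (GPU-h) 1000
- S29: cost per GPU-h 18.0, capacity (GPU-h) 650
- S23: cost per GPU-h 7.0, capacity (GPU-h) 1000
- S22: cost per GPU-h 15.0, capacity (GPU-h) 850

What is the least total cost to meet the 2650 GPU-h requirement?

Use sources in increasing cost order.
ST (2.0): use full 1000 ; 1650 GPU-h to go.
Take 1000 from S8 at 5.0 ; need 650 more.
S23 at 7.0: take 650 of its 1000 ; requirement met.
SV, S22, S3, S29: unused.
Cost = 1000×2.0 + 1000×5.0 + 650×7.0 = 11550.

11550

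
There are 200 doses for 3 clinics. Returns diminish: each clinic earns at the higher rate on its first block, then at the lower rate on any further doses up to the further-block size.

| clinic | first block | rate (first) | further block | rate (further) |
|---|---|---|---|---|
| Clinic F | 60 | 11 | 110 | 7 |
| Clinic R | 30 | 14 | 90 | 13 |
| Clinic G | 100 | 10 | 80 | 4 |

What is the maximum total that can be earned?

Order all 6 blocks by rate: Clinic R/first 14 > Clinic R/second 13 > Clinic F/first 11 > Clinic G/first 10 > Clinic F/second 7 > Clinic G/second 4.
Clinic R/first (14): +30 — 170 left.
Clinic R second at 13: fill all 90 — 80 left.
Clinic F/first (11): +60 — 20 left.
Clinic G first at 10: only 20 left, fill 20.
Total = 14×30 + 13×90 + 11×60 + 10×20 = 2450.

2450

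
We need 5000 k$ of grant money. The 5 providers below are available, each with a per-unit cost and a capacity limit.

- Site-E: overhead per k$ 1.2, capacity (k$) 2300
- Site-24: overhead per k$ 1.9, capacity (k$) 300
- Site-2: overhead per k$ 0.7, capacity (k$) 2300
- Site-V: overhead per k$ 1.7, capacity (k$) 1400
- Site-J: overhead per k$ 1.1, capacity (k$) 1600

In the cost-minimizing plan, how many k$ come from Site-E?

Use providers in increasing cost order.
Site-2 at 0.7: take all 2300 k$ ; 2700 still needed.
Site-J at 1.1: take all 1600 k$ ; 1100 still needed.
Site-E (1.2): take the remaining 1100 ; done.
Site-V, Site-24: unused.

1100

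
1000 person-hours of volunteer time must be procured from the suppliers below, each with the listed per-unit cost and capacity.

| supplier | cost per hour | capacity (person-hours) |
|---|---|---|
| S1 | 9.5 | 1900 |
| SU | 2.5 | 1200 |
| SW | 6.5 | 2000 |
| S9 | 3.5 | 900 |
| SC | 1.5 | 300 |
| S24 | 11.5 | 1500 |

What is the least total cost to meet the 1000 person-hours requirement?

Use suppliers in increasing cost order.
SC at 1.5: take all 300 person-hours ; 700 still needed.
SU at 2.5: take 700 of its 1200 ; requirement met.
S9, SW, S1, S24: unused.
Cost = 300×1.5 + 700×2.5 = 2200.

2200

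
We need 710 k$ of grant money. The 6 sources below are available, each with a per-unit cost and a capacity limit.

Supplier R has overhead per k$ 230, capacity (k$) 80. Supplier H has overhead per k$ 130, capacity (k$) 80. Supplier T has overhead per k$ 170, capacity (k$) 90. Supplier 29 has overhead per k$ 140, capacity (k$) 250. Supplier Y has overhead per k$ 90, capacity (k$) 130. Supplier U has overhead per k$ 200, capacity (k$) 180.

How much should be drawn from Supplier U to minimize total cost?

160

Cheapest first:
Take 130 from Supplier Y at 90 → need 580 more.
Take 80 from Supplier H at 130 → need 500 more.
Supplier 29 (140): use full 250 → 250 k$ to go.
Supplier T at 170: take all 90 k$ → 160 still needed.
Supplier U (200): take the remaining 160 → done.
Supplier R: unused.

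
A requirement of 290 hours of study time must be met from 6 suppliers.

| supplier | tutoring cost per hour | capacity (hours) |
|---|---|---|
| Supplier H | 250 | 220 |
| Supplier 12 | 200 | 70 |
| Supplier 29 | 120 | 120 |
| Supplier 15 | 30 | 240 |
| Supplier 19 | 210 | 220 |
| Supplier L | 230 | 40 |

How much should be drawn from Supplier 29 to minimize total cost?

50

Fill from the cheapest supplier first.
Supplier 15 (30): use full 240 — 50 hours to go.
Supplier 29 (120): take the remaining 50 — done.
Supplier 12, Supplier 19, Supplier L, Supplier H: unused.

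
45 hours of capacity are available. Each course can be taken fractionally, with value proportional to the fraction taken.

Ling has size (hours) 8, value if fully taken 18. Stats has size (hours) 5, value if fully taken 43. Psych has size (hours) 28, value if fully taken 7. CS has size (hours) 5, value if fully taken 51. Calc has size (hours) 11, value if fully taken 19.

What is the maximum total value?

Sort by value density: CS 51/5≈10.2, Stats 43/5≈8.6, Ling 18/8≈2.25, Calc 19/11≈1.73, Psych 7/28≈0.25.
Take all of CS (5 hours, value 51) — 40 hours left.
All 5 hours of Stats fit (value 43) — 35 remain.
Ling: take in full, 8 hours for value 18 — 27 left.
Take all of Calc (11 hours, value 19) — 16 hours left.
Only 16 hours remain; take 16/28 of Psych for value 7×16/28 = 4.
Total value = 135.

135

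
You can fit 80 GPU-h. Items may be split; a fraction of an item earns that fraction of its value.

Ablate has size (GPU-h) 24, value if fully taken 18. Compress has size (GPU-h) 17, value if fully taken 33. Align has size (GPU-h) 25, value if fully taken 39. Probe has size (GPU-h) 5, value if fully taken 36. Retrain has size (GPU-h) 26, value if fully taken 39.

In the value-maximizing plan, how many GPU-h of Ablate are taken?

7

Rank by value-to-size ratio: Probe 36/5≈7.2, Compress 33/17≈1.94, Align 39/25≈1.56, Retrain 39/26≈1.5, Ablate 18/24≈0.75.
Take all of Probe (5 GPU-h, value 36) → 75 GPU-h left.
Take all of Compress (17 GPU-h, value 33) → 58 GPU-h left.
Align: take in full, 25 GPU-h for value 39 → 33 left.
Retrain: take in full, 26 GPU-h for value 39 → 7 left.
Fill the last 7 GPU-h with part of Ablate: 7/24 of it earns 5.25.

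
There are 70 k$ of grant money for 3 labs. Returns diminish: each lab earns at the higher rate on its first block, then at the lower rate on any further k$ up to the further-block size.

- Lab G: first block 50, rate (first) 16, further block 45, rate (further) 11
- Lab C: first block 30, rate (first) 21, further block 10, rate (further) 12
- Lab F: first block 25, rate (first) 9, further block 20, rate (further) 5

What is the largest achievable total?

Rank every tier by rate: Lab C/tier1 21 > Lab G/tier1 16 > Lab C/tier2 12 > Lab G/tier2 11 > Lab F/tier1 9 > Lab F/tier2 5.
Fill Lab C tier1 block (30 at 21) ; 40 left.
Lab G tier1 at 16: only 40 left, fill 40.
Total = 21×30 + 16×40 = 1270.

1270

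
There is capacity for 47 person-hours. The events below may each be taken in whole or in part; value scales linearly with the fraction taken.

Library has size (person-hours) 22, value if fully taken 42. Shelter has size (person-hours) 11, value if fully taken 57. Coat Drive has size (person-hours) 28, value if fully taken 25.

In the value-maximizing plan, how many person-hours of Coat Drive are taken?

14

Rank by value-to-size ratio: Shelter 57/11≈5.18, Library 42/22≈1.91, Coat Drive 25/28≈0.893.
All 11 person-hours of Shelter fit (value 57) — 36 remain.
All 22 person-hours of Library fit (value 42) — 14 remain.
14 person-hours left: a 14/28 share of Coat Drive gives 25×14/28 = 12.5.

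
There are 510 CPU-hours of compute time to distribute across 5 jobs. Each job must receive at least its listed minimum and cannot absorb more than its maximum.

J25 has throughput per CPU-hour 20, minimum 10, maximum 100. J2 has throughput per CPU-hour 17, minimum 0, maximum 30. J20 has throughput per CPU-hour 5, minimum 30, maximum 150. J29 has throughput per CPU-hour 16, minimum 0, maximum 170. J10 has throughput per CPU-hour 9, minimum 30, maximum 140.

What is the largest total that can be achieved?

6840

Meeting every minimum uses 10+0+30+0+30 = 70 CPU-hours, leaving 440.
Highest throughput per CPU-hour first: J25 20 > J2 17 > J29 16 > J10 9 > J20 5.
J25 takes 90 more to reach its cap of 100 ; 350 left.
J2 takes 30 more to reach its cap of 30 ; 320 left.
J29 takes 170 more to reach its cap of 170 ; 150 left.
J10: +110 to 140 (cap) ; 40 left.
J20 has room for 120 more but only 40 remain, so it gets 70.
Total = 20×100 + 17×30 + 5×70 + 16×170 + 9×140 = 6840.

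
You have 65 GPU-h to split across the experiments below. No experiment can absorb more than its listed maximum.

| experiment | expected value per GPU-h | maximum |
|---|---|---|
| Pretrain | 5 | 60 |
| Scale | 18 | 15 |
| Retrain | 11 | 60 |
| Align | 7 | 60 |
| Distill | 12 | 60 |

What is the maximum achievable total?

870

Highest expected value per GPU-h first: Scale 18 > Distill 12 > Retrain 11 > Align 7 > Pretrain 5.
Scale: +15 to 15 (cap) ; 50 left.
Distill has room for 60 but only 50 remain, so it gets 50.
Total = 18×15 + 12×50 = 870.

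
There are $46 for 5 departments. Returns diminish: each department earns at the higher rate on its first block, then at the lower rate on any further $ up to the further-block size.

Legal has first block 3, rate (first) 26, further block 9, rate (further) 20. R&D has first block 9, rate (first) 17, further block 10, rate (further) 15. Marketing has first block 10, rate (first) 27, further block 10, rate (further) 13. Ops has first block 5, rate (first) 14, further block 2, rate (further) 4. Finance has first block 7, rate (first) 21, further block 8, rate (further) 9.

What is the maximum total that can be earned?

Rank every tier by rate: Marketing/tier1 27 > Legal/tier1 26 > Finance/tier1 21 > Legal/tier2 20 > R&D/tier1 17 > R&D/tier2 15 > Ops/tier1 14 > Marketing/tier2 13 > Finance/tier2 9 > Ops/tier2 4.
Marketing/tier1 (27): +10 → 36 left.
Legal/tier1 (26): +3 → 33 left.
Fill Finance tier1 block (7 at 21) → 26 left.
Legal/tier2 (20): +9 → 17 left.
Fill R&D tier1 block (9 at 17) → 8 left.
R&D/tier2: +8 of 10 at 15; pool empty.
Total = 27×10 + 26×3 + 21×7 + 20×9 + 17×9 + 15×8 = 948.

948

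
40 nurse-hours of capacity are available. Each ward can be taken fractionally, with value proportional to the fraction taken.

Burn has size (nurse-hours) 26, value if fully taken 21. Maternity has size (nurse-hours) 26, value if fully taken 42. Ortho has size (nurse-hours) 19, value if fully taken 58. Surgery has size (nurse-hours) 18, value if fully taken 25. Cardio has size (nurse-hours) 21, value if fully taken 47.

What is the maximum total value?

Best value per unit of size first: Ortho 58/19≈3.05, Cardio 47/21≈2.24, Maternity 42/26≈1.62, Surgery 25/18≈1.39, Burn 21/26≈0.808.
All 19 nurse-hours of Ortho fit (value 58) ; 21 remain.
All 21 nurse-hours of Cardio fit (value 47) ; 0 remain.
Total value = 105.

105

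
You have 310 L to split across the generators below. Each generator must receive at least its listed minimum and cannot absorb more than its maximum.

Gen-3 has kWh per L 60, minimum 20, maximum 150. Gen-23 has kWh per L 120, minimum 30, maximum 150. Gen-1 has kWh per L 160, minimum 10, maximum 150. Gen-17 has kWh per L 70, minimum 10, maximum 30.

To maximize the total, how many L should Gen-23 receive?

130

Meeting every minimum uses 20+30+10+10 = 70 L, leaving 240.
Rank by kWh per L: Gen-1 160 > Gen-23 120 > Gen-17 70 > Gen-3 60.
Gen-1 takes 140 more to reach its cap of 150 → 100 left.
Gen-23 has room for 120 more but only 100 remain, so it gets 130.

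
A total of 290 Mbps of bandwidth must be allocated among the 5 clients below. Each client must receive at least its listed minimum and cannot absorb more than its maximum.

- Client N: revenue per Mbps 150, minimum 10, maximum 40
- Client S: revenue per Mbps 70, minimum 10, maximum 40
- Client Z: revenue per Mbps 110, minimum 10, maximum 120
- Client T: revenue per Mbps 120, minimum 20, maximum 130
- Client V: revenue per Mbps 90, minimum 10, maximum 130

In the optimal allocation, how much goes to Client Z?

100

Meeting every minimum uses 10+10+10+20+10 = 60 Mbps, leaving 230.
Rank by revenue per Mbps: Client N 150 > Client T 120 > Client Z 110 > Client V 90 > Client S 70.
Give Client N 30 more to hit its cap of 40 ; 200 left.
Client T takes 110 more to reach its cap of 130 ; 90 left.
Client Z has room for 110 more but only 90 remain, so it gets 100.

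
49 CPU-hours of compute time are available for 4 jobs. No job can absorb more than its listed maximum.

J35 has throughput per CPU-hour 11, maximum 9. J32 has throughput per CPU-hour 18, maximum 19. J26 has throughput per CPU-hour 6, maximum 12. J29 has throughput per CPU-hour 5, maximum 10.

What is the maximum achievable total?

558

Order the jobs by throughput per CPU-hour: J32 18 > J35 11 > J26 6 > J29 5.
Give J32 19 to hit its cap of 19 → 30 left.
J35 takes 9 to reach its cap of 9 → 21 left.
Give J26 12 to hit its cap of 12 → 9 left.
J29: +9 (room for 10) → 9. Pool exhausted.
Total = 11×9 + 18×19 + 6×12 + 5×9 = 558.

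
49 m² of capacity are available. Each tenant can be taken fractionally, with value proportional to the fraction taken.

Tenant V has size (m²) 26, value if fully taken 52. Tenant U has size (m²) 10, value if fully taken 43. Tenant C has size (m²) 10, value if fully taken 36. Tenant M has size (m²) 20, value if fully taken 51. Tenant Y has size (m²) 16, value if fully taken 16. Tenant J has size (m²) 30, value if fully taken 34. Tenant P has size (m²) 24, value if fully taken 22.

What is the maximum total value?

148

Rank by value-to-size ratio: Tenant U 43/10≈4.3, Tenant C 36/10≈3.6, Tenant M 51/20≈2.55, Tenant V 52/26≈2, Tenant J 34/30≈1.13, Tenant Y 16/16≈1, Tenant P 22/24≈0.917.
Tenant U: take in full, 10 m² for value 43 → 39 left.
All 10 m² of Tenant C fit (value 36) → 29 remain.
Take all of Tenant M (20 m², value 51) → 9 m² left.
9 m² left: a 9/26 share of Tenant V gives 52×9/26 = 18.
Total value = 148.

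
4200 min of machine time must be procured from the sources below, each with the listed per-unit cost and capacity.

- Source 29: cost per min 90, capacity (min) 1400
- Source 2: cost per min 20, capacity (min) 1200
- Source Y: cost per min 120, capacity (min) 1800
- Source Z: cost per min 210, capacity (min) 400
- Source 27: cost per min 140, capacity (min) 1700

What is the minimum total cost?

342000

Fill from the cheapest source first.
Source 2 at 20: take all 1200 min ; 3000 still needed.
Take 1400 from Source 29 at 90 ; need 1600 more.
Source Y at 120: take 1600 of its 1800 ; requirement met.
Source 27, Source Z: unused.
Cost = 1200×20 + 1400×90 + 1600×120 = 342000.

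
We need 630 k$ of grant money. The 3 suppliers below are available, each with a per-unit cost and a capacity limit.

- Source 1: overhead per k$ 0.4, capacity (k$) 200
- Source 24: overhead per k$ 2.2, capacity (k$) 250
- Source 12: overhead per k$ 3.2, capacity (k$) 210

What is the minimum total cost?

Cheapest first:
Source 1 (0.4): use full 200 — 430 k$ to go.
Take 250 from Source 24 at 2.2 — need 180 more.
Source 12 (3.2): take the remaining 180 — done.
Cost = 200×0.4 + 250×2.2 + 180×3.2 = 1206.

1206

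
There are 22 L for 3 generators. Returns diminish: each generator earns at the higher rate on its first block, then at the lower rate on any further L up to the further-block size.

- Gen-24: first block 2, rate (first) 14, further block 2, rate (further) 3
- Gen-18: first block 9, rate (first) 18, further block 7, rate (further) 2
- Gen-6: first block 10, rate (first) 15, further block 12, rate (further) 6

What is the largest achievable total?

346

Rank every tier by rate: Gen-18/first 18 > Gen-6/first 15 > Gen-24/first 14 > Gen-6/second 6 > Gen-24/second 3 > Gen-18/second 2.
Gen-18/first (18): +9 — 13 left.
Gen-6 first at 15: fill all 10 — 3 left.
Gen-24 first at 14: fill all 2 — 1 left.
1 remain; put them into Gen-6 second at 6.
Total = 18×9 + 15×10 + 14×2 + 6×1 = 346.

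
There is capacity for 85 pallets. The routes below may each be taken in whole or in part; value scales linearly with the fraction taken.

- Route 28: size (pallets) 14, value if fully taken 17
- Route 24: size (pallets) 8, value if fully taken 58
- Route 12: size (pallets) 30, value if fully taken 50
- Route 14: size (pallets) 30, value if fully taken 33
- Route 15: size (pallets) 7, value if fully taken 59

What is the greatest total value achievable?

Sort by value density: Route 15 59/7≈8.43, Route 24 58/8≈7.25, Route 12 50/30≈1.67, Route 28 17/14≈1.21, Route 14 33/30≈1.1.
Route 15: take in full, 7 pallets for value 59 ; 78 left.
Take all of Route 24 (8 pallets, value 58) ; 70 pallets left.
Take all of Route 12 (30 pallets, value 50) ; 40 pallets left.
Take all of Route 28 (14 pallets, value 17) ; 26 pallets left.
26 pallets left: a 26/30 share of Route 14 gives 33×26/30 = 28.6.
Total value = 212.6.

212.6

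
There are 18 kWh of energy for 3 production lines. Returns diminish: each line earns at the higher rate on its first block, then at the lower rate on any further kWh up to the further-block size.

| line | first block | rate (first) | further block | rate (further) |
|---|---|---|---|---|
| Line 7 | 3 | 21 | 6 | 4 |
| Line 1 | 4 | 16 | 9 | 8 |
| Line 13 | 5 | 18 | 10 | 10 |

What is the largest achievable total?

Rank every tier by rate: Line 7/first 21 > Line 13/first 18 > Line 1/first 16 > Line 13/second 10 > Line 1/second 8 > Line 7/second 4.
Fill Line 7 first block (3 at 21) → 15 left.
Fill Line 13 first block (5 at 18) → 10 left.
Line 1 first at 16: fill all 4 → 6 left.
6 remain; put them into Line 13 second at 10.
Total = 21×3 + 18×5 + 16×4 + 10×6 = 277.

277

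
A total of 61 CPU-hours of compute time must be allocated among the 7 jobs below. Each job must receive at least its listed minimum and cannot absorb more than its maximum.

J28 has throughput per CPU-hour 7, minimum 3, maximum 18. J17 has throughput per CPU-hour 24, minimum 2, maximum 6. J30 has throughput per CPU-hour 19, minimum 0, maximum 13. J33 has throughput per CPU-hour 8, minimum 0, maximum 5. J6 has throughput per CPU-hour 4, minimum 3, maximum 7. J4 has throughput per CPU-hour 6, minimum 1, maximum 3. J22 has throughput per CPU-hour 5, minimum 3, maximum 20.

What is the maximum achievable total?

652

Meeting every minimum uses 3+2+0+0+3+1+3 = 12 CPU-hours, leaving 49.
Order the jobs by throughput per CPU-hour: J17 24 > J30 19 > J33 8 > J28 7 > J4 6 > J22 5 > J6 4.
Give J17 4 more to hit its cap of 6 → 45 left.
J30: +13 to 13 (cap) → 32 left.
J33 takes 5 more to reach its cap of 5 → 27 left.
J28 takes 15 more to reach its cap of 18 → 12 left.
J4 takes 2 more to reach its cap of 3 → 10 left.
J22: +10 (room for 17) → 13. Pool exhausted.
Total = 7×18 + 24×6 + 19×13 + 8×5 + 4×3 + 6×3 + 5×13 = 652.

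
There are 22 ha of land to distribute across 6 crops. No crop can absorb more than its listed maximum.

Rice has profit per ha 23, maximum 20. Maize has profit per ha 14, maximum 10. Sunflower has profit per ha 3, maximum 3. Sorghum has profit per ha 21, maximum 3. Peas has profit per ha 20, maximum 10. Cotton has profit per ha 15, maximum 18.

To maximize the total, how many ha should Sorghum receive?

2

Highest profit per ha first: Rice 23 > Sorghum 21 > Peas 20 > Cotton 15 > Maize 14 > Sunflower 3.
Rice: +20 to 20 (cap) → 2 left.
Only 2 left; Sorghum takes them to reach 2.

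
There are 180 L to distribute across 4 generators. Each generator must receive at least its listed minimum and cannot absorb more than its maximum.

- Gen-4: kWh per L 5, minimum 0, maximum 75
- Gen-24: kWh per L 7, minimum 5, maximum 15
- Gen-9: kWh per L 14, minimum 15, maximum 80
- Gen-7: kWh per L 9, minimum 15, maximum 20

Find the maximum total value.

1730

Meeting every minimum uses 0+5+15+15 = 35 L, leaving 145.
Rank by kWh per L: Gen-9 14 > Gen-7 9 > Gen-24 7 > Gen-4 5.
Give Gen-9 65 more to hit its cap of 80 — 80 left.
Gen-7: +5 to 20 (cap) — 75 left.
Give Gen-24 10 more to hit its cap of 15 — 65 left.
Gen-4 has room for 75 more but only 65 remain, so it gets 65.
Total = 5×65 + 7×15 + 14×80 + 9×20 = 1730.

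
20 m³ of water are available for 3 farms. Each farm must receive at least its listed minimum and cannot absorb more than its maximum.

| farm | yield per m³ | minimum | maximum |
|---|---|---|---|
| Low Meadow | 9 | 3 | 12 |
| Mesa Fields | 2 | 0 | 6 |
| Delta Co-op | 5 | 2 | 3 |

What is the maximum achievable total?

Meeting every minimum uses 3+0+2 = 5 m³, leaving 15.
Rank by yield per m³: Low Meadow 9 > Delta Co-op 5 > Mesa Fields 2.
Low Meadow: +9 to 12 (cap) ; 6 left.
Delta Co-op: +1 to 3 (cap) ; 5 left.
Mesa Fields: +5 (room for 6) → 5. Pool exhausted.
Total = 9×12 + 2×5 + 5×3 = 133.

133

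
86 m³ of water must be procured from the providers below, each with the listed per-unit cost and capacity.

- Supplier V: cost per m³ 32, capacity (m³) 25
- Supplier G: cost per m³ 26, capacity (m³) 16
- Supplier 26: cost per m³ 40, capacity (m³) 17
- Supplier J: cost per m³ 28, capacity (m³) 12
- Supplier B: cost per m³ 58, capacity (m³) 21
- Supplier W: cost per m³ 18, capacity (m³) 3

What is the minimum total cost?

3040

Use providers in increasing cost order.
Supplier W (18): use full 3 — 83 m³ to go.
Supplier G at 26: take all 16 m³ — 67 still needed.
Take 12 from Supplier J at 28 — need 55 more.
Supplier V at 32: take all 25 m³ — 30 still needed.
Supplier 26 (40): use full 17 — 13 m³ to go.
Supplier B (58): take the remaining 13 — done.
Cost = 3×18 + 16×26 + 12×28 + 25×32 + 17×40 + 13×58 = 3040.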